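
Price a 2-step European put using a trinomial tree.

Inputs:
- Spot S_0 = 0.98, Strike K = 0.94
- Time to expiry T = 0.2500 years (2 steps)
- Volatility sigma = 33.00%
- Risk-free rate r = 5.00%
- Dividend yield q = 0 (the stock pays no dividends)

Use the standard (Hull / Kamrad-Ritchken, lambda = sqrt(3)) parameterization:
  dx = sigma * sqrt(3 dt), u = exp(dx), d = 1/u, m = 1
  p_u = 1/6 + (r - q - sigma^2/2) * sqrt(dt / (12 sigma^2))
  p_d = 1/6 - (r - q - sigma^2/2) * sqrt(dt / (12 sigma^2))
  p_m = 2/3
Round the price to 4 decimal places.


dt = T/N = 0.125000; dx = sigma*sqrt(3*dt) = 0.202083
u = exp(dx) = 1.223949; d = 1/u = 0.817027
p_u = 0.165290, p_m = 0.666667, p_d = 0.168043
Discount per step: exp(-r*dt) = 0.993769
Stock lattice S(k, j) with j the centered position index:
  k=0: S(0,+0) = 0.9800
  k=1: S(1,-1) = 0.8007; S(1,+0) = 0.9800; S(1,+1) = 1.1995
  k=2: S(2,-2) = 0.6542; S(2,-1) = 0.8007; S(2,+0) = 0.9800; S(2,+1) = 1.1995; S(2,+2) = 1.4681
Terminal payoffs V(N, j) = max(K - S_T, 0):
  V(2,-2) = 0.285817; V(2,-1) = 0.139313; V(2,+0) = 0.000000; V(2,+1) = 0.000000; V(2,+2) = 0.000000
Backward induction: V(k, j) = exp(-r*dt) * [p_u * V(k+1, j+1) + p_m * V(k+1, j) + p_d * V(k+1, j-1)]
  V(1,-1) = exp(-r*dt) * [p_u*0.000000 + p_m*0.139313 + p_d*0.285817] = 0.140027
  V(1,+0) = exp(-r*dt) * [p_u*0.000000 + p_m*0.000000 + p_d*0.139313] = 0.023265
  V(1,+1) = exp(-r*dt) * [p_u*0.000000 + p_m*0.000000 + p_d*0.000000] = 0.000000
  V(0,+0) = exp(-r*dt) * [p_u*0.000000 + p_m*0.023265 + p_d*0.140027] = 0.038797

Answer: Price = V(0,0) = 0.0388


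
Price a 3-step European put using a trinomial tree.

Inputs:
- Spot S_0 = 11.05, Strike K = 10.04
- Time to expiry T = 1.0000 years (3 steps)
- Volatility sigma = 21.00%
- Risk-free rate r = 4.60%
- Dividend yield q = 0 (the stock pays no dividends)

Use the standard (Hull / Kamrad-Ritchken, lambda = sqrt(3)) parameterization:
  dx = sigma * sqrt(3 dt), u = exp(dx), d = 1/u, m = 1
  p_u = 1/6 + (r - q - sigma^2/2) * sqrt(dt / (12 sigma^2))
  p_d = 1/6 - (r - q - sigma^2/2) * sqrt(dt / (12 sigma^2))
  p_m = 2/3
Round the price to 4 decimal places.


Answer: Price = V(0,0) = 0.3447

Derivation:
dt = T/N = 0.333333; dx = sigma*sqrt(3*dt) = 0.210000
u = exp(dx) = 1.233678; d = 1/u = 0.810584
p_u = 0.185675, p_m = 0.666667, p_d = 0.147659
Discount per step: exp(-r*dt) = 0.984784
Stock lattice S(k, j) with j the centered position index:
  k=0: S(0,+0) = 11.0500
  k=1: S(1,-1) = 8.9570; S(1,+0) = 11.0500; S(1,+1) = 13.6321
  k=2: S(2,-2) = 7.2604; S(2,-1) = 8.9570; S(2,+0) = 11.0500; S(2,+1) = 13.6321; S(2,+2) = 16.8177
  k=3: S(3,-3) = 5.8851; S(3,-2) = 7.2604; S(3,-1) = 8.9570; S(3,+0) = 11.0500; S(3,+1) = 13.6321; S(3,+2) = 16.8177; S(3,+3) = 20.7476
Terminal payoffs V(N, j) = max(K - S_T, 0):
  V(3,-3) = 4.154861; V(3,-2) = 2.779633; V(3,-1) = 1.083044; V(3,+0) = 0.000000; V(3,+1) = 0.000000; V(3,+2) = 0.000000; V(3,+3) = 0.000000
Backward induction: V(k, j) = exp(-r*dt) * [p_u * V(k+1, j+1) + p_m * V(k+1, j) + p_d * V(k+1, j-1)]
  V(2,-2) = exp(-r*dt) * [p_u*1.083044 + p_m*2.779633 + p_d*4.154861] = 2.627091
  V(2,-1) = exp(-r*dt) * [p_u*0.000000 + p_m*1.083044 + p_d*2.779633] = 1.115234
  V(2,+0) = exp(-r*dt) * [p_u*0.000000 + p_m*0.000000 + p_d*1.083044] = 0.157487
  V(2,+1) = exp(-r*dt) * [p_u*0.000000 + p_m*0.000000 + p_d*0.000000] = 0.000000
  V(2,+2) = exp(-r*dt) * [p_u*0.000000 + p_m*0.000000 + p_d*0.000000] = 0.000000
  V(1,-1) = exp(-r*dt) * [p_u*0.157487 + p_m*1.115234 + p_d*2.627091] = 1.142983
  V(1,+0) = exp(-r*dt) * [p_u*0.000000 + p_m*0.157487 + p_d*1.115234] = 0.265562
  V(1,+1) = exp(-r*dt) * [p_u*0.000000 + p_m*0.000000 + p_d*0.157487] = 0.022901
  V(0,+0) = exp(-r*dt) * [p_u*0.022901 + p_m*0.265562 + p_d*1.142983] = 0.344738


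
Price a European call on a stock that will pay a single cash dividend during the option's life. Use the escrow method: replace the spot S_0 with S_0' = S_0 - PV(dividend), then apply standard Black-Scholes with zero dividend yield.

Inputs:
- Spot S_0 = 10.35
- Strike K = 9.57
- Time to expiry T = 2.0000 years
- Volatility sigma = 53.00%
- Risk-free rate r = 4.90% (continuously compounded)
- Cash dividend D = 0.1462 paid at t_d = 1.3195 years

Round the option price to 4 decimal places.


PV(D) = D * exp(-r * t_d) = 0.1462 * 0.93739034 = 0.13704647
S_0' = S_0 - PV(D) = 10.3500 - 0.13704647 = 10.21295353
d1 = (ln(S_0'/K) + (r + sigma^2/2)*T) / (sigma*sqrt(T)) = 0.59226685
d2 = d1 - sigma*sqrt(T) = -0.15726633
exp(-rT) = 0.90664890
N(d1) = 0.72316405; N(d2) = 0.43751748
C = S_0' * N(d1) - K * exp(-rT) * N(d2) = 10.21295353 * 0.72316405 - 9.5700 * 0.90664890 * 0.43751748 = 3.5895

Answer: Price = 3.5895


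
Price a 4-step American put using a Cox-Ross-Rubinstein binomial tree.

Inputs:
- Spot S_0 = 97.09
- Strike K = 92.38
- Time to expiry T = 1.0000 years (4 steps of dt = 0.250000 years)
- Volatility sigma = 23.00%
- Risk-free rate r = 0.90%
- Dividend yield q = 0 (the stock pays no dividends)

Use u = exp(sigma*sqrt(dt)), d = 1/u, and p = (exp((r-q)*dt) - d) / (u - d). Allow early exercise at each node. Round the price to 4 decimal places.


dt = T/N = 0.250000
u = exp(sigma*sqrt(dt)) = 1.121873; d = 1/u = 0.891366
p = (exp((r-q)*dt) - d) / (u - d) = 0.481054
Discount per step: exp(-r*dt) = 0.997753
Stock lattice S(k, i) with i counting down-moves:
  k=0: S(0,0) = 97.0900
  k=1: S(1,0) = 108.9227; S(1,1) = 86.5427
  k=2: S(2,0) = 122.1975; S(2,1) = 97.0900; S(2,2) = 77.1413
  k=3: S(3,0) = 137.0901; S(3,1) = 108.9227; S(3,2) = 86.5427; S(3,3) = 68.7611
  k=4: S(4,0) = 153.7977; S(4,1) = 122.1975; S(4,2) = 97.0900; S(4,3) = 77.1413; S(4,4) = 61.2913
Terminal payoffs V(N, i) = max(K - S_T, 0):
  V(4,0) = 0.000000; V(4,1) = 0.000000; V(4,2) = 0.000000; V(4,3) = 15.238733; V(4,4) = 31.088671
Backward induction: V(k, i) = exp(-r*dt) * [p * V(k+1, i) + (1-p) * V(k+1, i+1)]; then take max(V_cont, immediate exercise) for American.
  V(3,0) = exp(-r*dt) * [p*0.000000 + (1-p)*0.000000] = 0.000000; exercise = 0.000000; V(3,0) = max -> 0.000000
  V(3,1) = exp(-r*dt) * [p*0.000000 + (1-p)*0.000000] = 0.000000; exercise = 0.000000; V(3,1) = max -> 0.000000
  V(3,2) = exp(-r*dt) * [p*0.000000 + (1-p)*15.238733] = 7.890310; exercise = 5.837261; V(3,2) = max -> 7.890310
  V(3,3) = exp(-r*dt) * [p*15.238733 + (1-p)*31.088671] = 23.411265; exercise = 23.618886; V(3,3) = max -> 23.618886
  V(2,0) = exp(-r*dt) * [p*0.000000 + (1-p)*0.000000] = 0.000000; exercise = 0.000000; V(2,0) = max -> 0.000000
  V(2,1) = exp(-r*dt) * [p*0.000000 + (1-p)*7.890310] = 4.085445; exercise = 0.000000; V(2,1) = max -> 4.085445
  V(2,2) = exp(-r*dt) * [p*7.890310 + (1-p)*23.618886] = 16.016519; exercise = 15.238733; V(2,2) = max -> 16.016519
  V(1,0) = exp(-r*dt) * [p*0.000000 + (1-p)*4.085445] = 2.115361; exercise = 0.000000; V(1,0) = max -> 2.115361
  V(1,1) = exp(-r*dt) * [p*4.085445 + (1-p)*16.016519] = 10.253934; exercise = 5.837261; V(1,1) = max -> 10.253934
  V(0,0) = exp(-r*dt) * [p*2.115361 + (1-p)*10.253934] = 6.324597; exercise = 0.000000; V(0,0) = max -> 6.324597

Answer: Price = V(0,0) = 6.3246


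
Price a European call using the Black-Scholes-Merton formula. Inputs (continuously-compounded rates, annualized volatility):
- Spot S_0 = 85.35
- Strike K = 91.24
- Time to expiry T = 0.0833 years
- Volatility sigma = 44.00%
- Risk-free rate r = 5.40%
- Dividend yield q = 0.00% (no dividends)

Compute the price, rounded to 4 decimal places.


d1 = (ln(S/K) + (r - q + 0.5*sigma^2) * T) / (sigma * sqrt(T)) = -0.42657377
d2 = d1 - sigma * sqrt(T) = -0.55356542
exp(-rT) = 0.99551190; exp(-qT) = 1.00000000
C = S_0 * exp(-qT) * N(d1) - K * exp(-rT) * N(d2)
N(d1) = 0.33484490; N(d2) = 0.28993815
C = 85.3500 * 1.00000000 * 0.33484490 - 91.2400 * 0.99551190 * 0.28993815 = 2.2438

Answer: Price = 2.2438


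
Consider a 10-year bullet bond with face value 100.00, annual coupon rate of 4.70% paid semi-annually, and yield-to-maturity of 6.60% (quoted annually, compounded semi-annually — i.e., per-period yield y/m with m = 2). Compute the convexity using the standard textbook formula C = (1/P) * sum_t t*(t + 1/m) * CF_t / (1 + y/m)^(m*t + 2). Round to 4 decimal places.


Coupon per period c = face * coupon_rate / m = 2.350000
Periods per year m = 2; per-period yield y/m = 0.033000
Number of cashflows N = 20
Cashflows (t years, CF_t, discount factor 1/(1+y/m)^(m*t), PV):
  t = 0.5000: CF_t = 2.350000, DF = 0.968054, PV = 2.274927
  t = 1.0000: CF_t = 2.350000, DF = 0.937129, PV = 2.202253
  t = 1.5000: CF_t = 2.350000, DF = 0.907192, PV = 2.131900
  t = 2.0000: CF_t = 2.350000, DF = 0.878211, PV = 2.063795
  t = 2.5000: CF_t = 2.350000, DF = 0.850156, PV = 1.997866
  t = 3.0000: CF_t = 2.350000, DF = 0.822997, PV = 1.934042
  t = 3.5000: CF_t = 2.350000, DF = 0.796705, PV = 1.872258
  t = 4.0000: CF_t = 2.350000, DF = 0.771254, PV = 1.812447
  t = 4.5000: CF_t = 2.350000, DF = 0.746616, PV = 1.754547
  t = 5.0000: CF_t = 2.350000, DF = 0.722764, PV = 1.698496
  t = 5.5000: CF_t = 2.350000, DF = 0.699675, PV = 1.644237
  t = 6.0000: CF_t = 2.350000, DF = 0.677323, PV = 1.591710
  t = 6.5000: CF_t = 2.350000, DF = 0.655686, PV = 1.540862
  t = 7.0000: CF_t = 2.350000, DF = 0.634739, PV = 1.491638
  t = 7.5000: CF_t = 2.350000, DF = 0.614462, PV = 1.443986
  t = 8.0000: CF_t = 2.350000, DF = 0.594833, PV = 1.397857
  t = 8.5000: CF_t = 2.350000, DF = 0.575830, PV = 1.353201
  t = 9.0000: CF_t = 2.350000, DF = 0.557435, PV = 1.309972
  t = 9.5000: CF_t = 2.350000, DF = 0.539627, PV = 1.268124
  t = 10.0000: CF_t = 102.350000, DF = 0.522388, PV = 53.466458
Price P = sum_t PV_t = 86.250577
Convexity numerator sum_t t*(t + 1/m) * CF_t / (1+y/m)^(m*t + 2):
  t = 0.5000: term = 1.065950
  t = 1.0000: term = 3.095693
  t = 1.5000: term = 5.993597
  t = 2.0000: term = 9.670211
  t = 2.5000: term = 14.041932
  t = 3.0000: term = 19.030692
  t = 3.5000: term = 24.563656
  t = 4.0000: term = 30.572936
  t = 4.5000: term = 36.995325
  t = 5.0000: term = 43.772031
  t = 5.5000: term = 50.848439
  t = 6.0000: term = 58.173872
  t = 6.5000: term = 65.701372
  t = 7.0000: term = 73.387488
  t = 7.5000: term = 81.192076
  t = 8.0000: term = 89.078109
  t = 8.5000: term = 97.011493
  t = 9.0000: term = 104.960900
  t = 9.5000: term = 112.897602
  t = 10.0000: term = 5261.021452
Convexity = (1/P) * sum = 6183.074824 / 86.250577 = 71.687345

Answer: Convexity = 71.6873


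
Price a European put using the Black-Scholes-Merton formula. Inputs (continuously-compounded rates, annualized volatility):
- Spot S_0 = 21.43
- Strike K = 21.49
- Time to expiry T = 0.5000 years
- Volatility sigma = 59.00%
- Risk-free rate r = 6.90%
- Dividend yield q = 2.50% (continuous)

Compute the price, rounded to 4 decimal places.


Answer: Price = 3.2661

Derivation:
d1 = (ln(S/K) + (r - q + 0.5*sigma^2) * T) / (sigma * sqrt(T)) = 0.25462819
d2 = d1 - sigma * sqrt(T) = -0.16256481
exp(-rT) = 0.96608834; exp(-qT) = 0.98757780
P = K * exp(-rT) * N(-d2) - S_0 * exp(-qT) * N(-d1)
N(-d1) = 0.39950514; N(-d2) = 0.56456945
P = 21.4900 * 0.96608834 * 0.56456945 - 21.4300 * 0.98757780 * 0.39950514 = 3.2661


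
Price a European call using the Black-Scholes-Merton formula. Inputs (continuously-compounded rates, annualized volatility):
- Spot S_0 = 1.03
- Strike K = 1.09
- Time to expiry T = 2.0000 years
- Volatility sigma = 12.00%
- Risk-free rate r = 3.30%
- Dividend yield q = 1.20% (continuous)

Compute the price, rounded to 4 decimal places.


Answer: Price = 0.0613

Derivation:
d1 = (ln(S/K) + (r - q + 0.5*sigma^2) * T) / (sigma * sqrt(T)) = -0.00128985
d2 = d1 - sigma * sqrt(T) = -0.17099547
exp(-rT) = 0.93613086; exp(-qT) = 0.97628571
C = S_0 * exp(-qT) * N(d1) - K * exp(-rT) * N(d2)
N(d1) = 0.49948543; N(d2) = 0.43211366
C = 1.0300 * 0.97628571 * 0.49948543 - 1.0900 * 0.93613086 * 0.43211366 = 0.0613


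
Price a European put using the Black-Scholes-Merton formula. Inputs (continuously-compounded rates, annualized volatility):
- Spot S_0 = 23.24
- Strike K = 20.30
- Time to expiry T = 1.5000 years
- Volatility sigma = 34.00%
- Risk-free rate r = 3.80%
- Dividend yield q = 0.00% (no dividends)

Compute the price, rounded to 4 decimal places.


d1 = (ln(S/K) + (r - q + 0.5*sigma^2) * T) / (sigma * sqrt(T)) = 0.66989713
d2 = d1 - sigma * sqrt(T) = 0.25348388
exp(-rT) = 0.94459407; exp(-qT) = 1.00000000
P = K * exp(-rT) * N(-d2) - S_0 * exp(-qT) * N(-d1)
N(-d1) = 0.25146168; N(-d2) = 0.39994716
P = 20.3000 * 0.94459407 * 0.39994716 - 23.2400 * 1.00000000 * 0.25146168 = 1.8251

Answer: Price = 1.8251


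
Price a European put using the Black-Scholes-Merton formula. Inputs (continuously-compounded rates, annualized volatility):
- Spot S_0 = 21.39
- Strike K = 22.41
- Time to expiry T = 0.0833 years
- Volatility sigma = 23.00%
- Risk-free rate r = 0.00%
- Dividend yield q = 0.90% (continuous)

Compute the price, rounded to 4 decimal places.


Answer: Price = 1.2390

Derivation:
d1 = (ln(S/K) + (r - q + 0.5*sigma^2) * T) / (sigma * sqrt(T)) = -0.67985567
d2 = d1 - sigma * sqrt(T) = -0.74623767
exp(-rT) = 1.00000000; exp(-qT) = 0.99925058
P = K * exp(-rT) * N(-d2) - S_0 * exp(-qT) * N(-d1)
N(-d1) = 0.75170207; N(-d2) = 0.77223807
P = 22.4100 * 1.00000000 * 0.77223807 - 21.3900 * 0.99925058 * 0.75170207 = 1.2390


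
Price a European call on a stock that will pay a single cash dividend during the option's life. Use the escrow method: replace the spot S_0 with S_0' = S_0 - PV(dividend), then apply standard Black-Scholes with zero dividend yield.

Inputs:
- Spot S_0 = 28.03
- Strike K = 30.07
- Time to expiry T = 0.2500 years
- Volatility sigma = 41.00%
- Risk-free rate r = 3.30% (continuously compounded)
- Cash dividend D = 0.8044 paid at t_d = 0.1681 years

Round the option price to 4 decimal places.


Answer: Price = 1.2570

Derivation:
PV(D) = D * exp(-r * t_d) = 0.8044 * 0.99446806 = 0.79995011
S_0' = S_0 - PV(D) = 28.0300 - 0.79995011 = 27.23004989
d1 = (ln(S_0'/K) + (r + sigma^2/2)*T) / (sigma*sqrt(T)) = -0.34119199
d2 = d1 - sigma*sqrt(T) = -0.54619199
exp(-rT) = 0.99178394
N(d1) = 0.36647953; N(d2) = 0.29246699
C = S_0' * N(d1) - K * exp(-rT) * N(d2) = 27.23004989 * 0.36647953 - 30.0700 * 0.99178394 * 0.29246699 = 1.2570


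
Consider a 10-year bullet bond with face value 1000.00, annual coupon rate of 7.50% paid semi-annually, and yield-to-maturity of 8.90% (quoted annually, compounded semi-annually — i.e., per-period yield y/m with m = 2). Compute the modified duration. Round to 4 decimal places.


Answer: Modified duration = 6.7527

Derivation:
Coupon per period c = face * coupon_rate / m = 37.500000
Periods per year m = 2; per-period yield y/m = 0.044500
Number of cashflows N = 20
Cashflows (t years, CF_t, discount factor 1/(1+y/m)^(m*t), PV):
  t = 0.5000: CF_t = 37.500000, DF = 0.957396, PV = 35.902346
  t = 1.0000: CF_t = 37.500000, DF = 0.916607, PV = 34.372758
  t = 1.5000: CF_t = 37.500000, DF = 0.877556, PV = 32.908337
  t = 2.0000: CF_t = 37.500000, DF = 0.840168, PV = 31.506306
  t = 2.5000: CF_t = 37.500000, DF = 0.804374, PV = 30.164008
  t = 3.0000: CF_t = 37.500000, DF = 0.770104, PV = 28.878897
  t = 3.5000: CF_t = 37.500000, DF = 0.737294, PV = 27.648537
  t = 4.0000: CF_t = 37.500000, DF = 0.705883, PV = 26.470596
  t = 4.5000: CF_t = 37.500000, DF = 0.675809, PV = 25.342839
  t = 5.0000: CF_t = 37.500000, DF = 0.647017, PV = 24.263130
  t = 5.5000: CF_t = 37.500000, DF = 0.619451, PV = 23.229421
  t = 6.0000: CF_t = 37.500000, DF = 0.593060, PV = 22.239752
  t = 6.5000: CF_t = 37.500000, DF = 0.567793, PV = 21.292247
  t = 7.0000: CF_t = 37.500000, DF = 0.543603, PV = 20.385109
  t = 7.5000: CF_t = 37.500000, DF = 0.520443, PV = 19.516620
  t = 8.0000: CF_t = 37.500000, DF = 0.498270, PV = 18.685132
  t = 8.5000: CF_t = 37.500000, DF = 0.477042, PV = 17.889068
  t = 9.0000: CF_t = 37.500000, DF = 0.456718, PV = 17.126920
  t = 9.5000: CF_t = 37.500000, DF = 0.437260, PV = 16.397243
  t = 10.0000: CF_t = 1037.500000, DF = 0.418631, PV = 434.329391
Price P = sum_t PV_t = 908.548655
First compute Macaulay numerator sum_t t * PV_t:
  t * PV_t at t = 0.5000: 17.951173
  t * PV_t at t = 1.0000: 34.372758
  t * PV_t at t = 1.5000: 49.362505
  t * PV_t at t = 2.0000: 63.012613
  t * PV_t at t = 2.5000: 75.410020
  t * PV_t at t = 3.0000: 86.636691
  t * PV_t at t = 3.5000: 96.769880
  t * PV_t at t = 4.0000: 105.882382
  t * PV_t at t = 4.5000: 114.042777
  t * PV_t at t = 5.0000: 121.315650
  t * PV_t at t = 5.5000: 127.761814
  t * PV_t at t = 6.0000: 133.438511
  t * PV_t at t = 6.5000: 138.399604
  t * PV_t at t = 7.0000: 142.695766
  t * PV_t at t = 7.5000: 146.374649
  t * PV_t at t = 8.0000: 149.481052
  t * PV_t at t = 8.5000: 152.057078
  t * PV_t at t = 9.0000: 154.142280
  t * PV_t at t = 9.5000: 155.773806
  t * PV_t at t = 10.0000: 4343.293911
Macaulay duration D = 6408.174919 / 908.548655 = 7.053199
Modified duration = D / (1 + y/m) = 7.053199 / (1 + 0.044500) = 6.752704


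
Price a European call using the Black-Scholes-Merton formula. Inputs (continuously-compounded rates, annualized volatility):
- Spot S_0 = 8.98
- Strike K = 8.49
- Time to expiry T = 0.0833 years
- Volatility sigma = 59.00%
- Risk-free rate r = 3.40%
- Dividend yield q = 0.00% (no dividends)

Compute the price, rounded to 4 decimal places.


d1 = (ln(S/K) + (r - q + 0.5*sigma^2) * T) / (sigma * sqrt(T)) = 0.43128734
d2 = d1 - sigma * sqrt(T) = 0.26100308
exp(-rT) = 0.99717181; exp(-qT) = 1.00000000
C = S_0 * exp(-qT) * N(d1) - K * exp(-rT) * N(d2)
N(d1) = 0.66687027; N(d2) = 0.60295493
C = 8.9800 * 1.00000000 * 0.66687027 - 8.4900 * 0.99717181 * 0.60295493 = 0.8839

Answer: Price = 0.8839


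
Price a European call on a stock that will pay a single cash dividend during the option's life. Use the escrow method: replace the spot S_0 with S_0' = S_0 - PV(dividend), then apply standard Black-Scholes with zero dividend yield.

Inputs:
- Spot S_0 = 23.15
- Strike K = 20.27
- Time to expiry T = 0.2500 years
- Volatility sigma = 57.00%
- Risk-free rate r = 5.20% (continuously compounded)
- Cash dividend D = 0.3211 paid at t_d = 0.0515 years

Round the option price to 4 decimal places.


PV(D) = D * exp(-r * t_d) = 0.3211 * 0.99732558 = 0.32024124
S_0' = S_0 - PV(D) = 23.1500 - 0.32024124 = 22.82975876
d1 = (ln(S_0'/K) + (r + sigma^2/2)*T) / (sigma*sqrt(T)) = 0.60538748
d2 = d1 - sigma*sqrt(T) = 0.32038748
exp(-rT) = 0.98708414
N(d1) = 0.72753922; N(d2) = 0.62566269
C = S_0' * N(d1) - K * exp(-rT) * N(d2) = 22.82975876 * 0.72753922 - 20.2700 * 0.98708414 * 0.62566269 = 4.0912

Answer: Price = 4.0912


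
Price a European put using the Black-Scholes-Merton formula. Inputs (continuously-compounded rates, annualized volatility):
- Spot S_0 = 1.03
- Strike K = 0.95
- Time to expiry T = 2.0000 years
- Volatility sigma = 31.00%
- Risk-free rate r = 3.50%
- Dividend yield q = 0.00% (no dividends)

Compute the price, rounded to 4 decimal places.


Answer: Price = 0.1037

Derivation:
d1 = (ln(S/K) + (r - q + 0.5*sigma^2) * T) / (sigma * sqrt(T)) = 0.56329517
d2 = d1 - sigma * sqrt(T) = 0.12488896
exp(-rT) = 0.93239382; exp(-qT) = 1.00000000
P = K * exp(-rT) * N(-d2) - S_0 * exp(-qT) * N(-d1)
N(-d1) = 0.28661695; N(-d2) = 0.45030573
P = 0.9500 * 0.93239382 * 0.45030573 - 1.0300 * 1.00000000 * 0.28661695 = 0.1037


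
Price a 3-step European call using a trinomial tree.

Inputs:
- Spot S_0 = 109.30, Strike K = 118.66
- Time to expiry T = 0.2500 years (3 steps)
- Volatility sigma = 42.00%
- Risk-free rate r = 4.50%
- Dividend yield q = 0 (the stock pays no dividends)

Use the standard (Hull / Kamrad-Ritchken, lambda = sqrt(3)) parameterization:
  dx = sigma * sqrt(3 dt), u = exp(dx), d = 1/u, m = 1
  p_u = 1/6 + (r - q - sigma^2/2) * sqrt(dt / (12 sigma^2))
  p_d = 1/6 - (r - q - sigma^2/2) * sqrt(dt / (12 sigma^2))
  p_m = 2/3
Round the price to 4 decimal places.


dt = T/N = 0.083333; dx = sigma*sqrt(3*dt) = 0.210000
u = exp(dx) = 1.233678; d = 1/u = 0.810584
p_u = 0.158095, p_m = 0.666667, p_d = 0.175238
Discount per step: exp(-r*dt) = 0.996257
Stock lattice S(k, j) with j the centered position index:
  k=0: S(0,+0) = 109.3000
  k=1: S(1,-1) = 88.5969; S(1,+0) = 109.3000; S(1,+1) = 134.8410
  k=2: S(2,-2) = 71.8152; S(2,-1) = 88.5969; S(2,+0) = 109.3000; S(2,+1) = 134.8410; S(2,+2) = 166.3504
  k=3: S(3,-3) = 58.2123; S(3,-2) = 71.8152; S(3,-1) = 88.5969; S(3,+0) = 109.3000; S(3,+1) = 134.8410; S(3,+2) = 166.3504; S(3,+3) = 205.2228
Terminal payoffs V(N, j) = max(S_T - K, 0):
  V(3,-3) = 0.000000; V(3,-2) = 0.000000; V(3,-1) = 0.000000; V(3,+0) = 0.000000; V(3,+1) = 16.181012; V(3,+2) = 47.690398; V(3,+3) = 86.562836
Backward induction: V(k, j) = exp(-r*dt) * [p_u * V(k+1, j+1) + p_m * V(k+1, j) + p_d * V(k+1, j-1)]
  V(2,-2) = exp(-r*dt) * [p_u*0.000000 + p_m*0.000000 + p_d*0.000000] = 0.000000
  V(2,-1) = exp(-r*dt) * [p_u*0.000000 + p_m*0.000000 + p_d*0.000000] = 0.000000
  V(2,+0) = exp(-r*dt) * [p_u*16.181012 + p_m*0.000000 + p_d*0.000000] = 2.548566
  V(2,+1) = exp(-r*dt) * [p_u*47.690398 + p_m*16.181012 + p_d*0.000000] = 18.258369
  V(2,+2) = exp(-r*dt) * [p_u*86.562836 + p_m*47.690398 + p_d*16.181012] = 48.133461
  V(1,-1) = exp(-r*dt) * [p_u*2.548566 + p_m*0.000000 + p_d*0.000000] = 0.401408
  V(1,+0) = exp(-r*dt) * [p_u*18.258369 + p_m*2.548566 + p_d*0.000000] = 4.568441
  V(1,+1) = exp(-r*dt) * [p_u*48.133461 + p_m*18.258369 + p_d*2.548566] = 20.152808
  V(0,+0) = exp(-r*dt) * [p_u*20.152808 + p_m*4.568441 + p_d*0.401408] = 6.278444

Answer: Price = V(0,0) = 6.2784


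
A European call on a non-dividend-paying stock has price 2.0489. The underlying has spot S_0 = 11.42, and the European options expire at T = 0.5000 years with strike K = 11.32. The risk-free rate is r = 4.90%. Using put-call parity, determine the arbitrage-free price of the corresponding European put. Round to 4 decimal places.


Answer: Put price = 1.6749

Derivation:
Put-call parity: C - P = S_0 * exp(-qT) - K * exp(-rT).
S_0 * exp(-qT) = 11.4200 * 1.00000000 = 11.42000000
K * exp(-rT) = 11.3200 * 0.97579769 = 11.04602984
P = C - S*exp(-qT) + K*exp(-rT)
P = 2.0489 - 11.42000000 + 11.04602984 = 1.6749


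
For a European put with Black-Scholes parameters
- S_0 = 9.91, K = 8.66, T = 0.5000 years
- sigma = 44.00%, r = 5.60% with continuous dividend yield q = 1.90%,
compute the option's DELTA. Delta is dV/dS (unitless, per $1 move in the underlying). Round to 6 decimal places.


d1 = 0.6483835743; d2 = 0.3372565906
phi(d1) = 0.3233114552; exp(-qT) = 0.9905449824; exp(-rT) = 0.9723883668
N(-d1) = 0.2583684458
Delta = -exp(-qT) * N(-d1) = -0.9905449824 * 0.2583684458 = -0.255926

Answer: Delta = -0.255926


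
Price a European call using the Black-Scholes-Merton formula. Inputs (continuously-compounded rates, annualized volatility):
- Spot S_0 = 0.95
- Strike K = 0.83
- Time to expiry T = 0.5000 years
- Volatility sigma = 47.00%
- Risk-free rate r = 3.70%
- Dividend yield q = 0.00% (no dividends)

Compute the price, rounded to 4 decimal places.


Answer: Price = 0.1961

Derivation:
d1 = (ln(S/K) + (r - q + 0.5*sigma^2) * T) / (sigma * sqrt(T)) = 0.62815540
d2 = d1 - sigma * sqrt(T) = 0.29581521
exp(-rT) = 0.98167007; exp(-qT) = 1.00000000
C = S_0 * exp(-qT) * N(d1) - K * exp(-rT) * N(d2)
N(d1) = 0.73504893; N(d2) = 0.61631440
C = 0.9500 * 1.00000000 * 0.73504893 - 0.8300 * 0.98167007 * 0.61631440 = 0.1961


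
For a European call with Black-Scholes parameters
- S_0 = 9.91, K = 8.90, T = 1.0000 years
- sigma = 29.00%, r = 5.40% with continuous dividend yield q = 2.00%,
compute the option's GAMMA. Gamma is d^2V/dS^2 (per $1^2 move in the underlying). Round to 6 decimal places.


d1 = 0.6329071435; d2 = 0.3429071435
phi(d1) = 0.3265330013; exp(-qT) = 0.9801986733; exp(-rT) = 0.9474321065
Gamma = exp(-qT) * phi(d1) / (S * sigma * sqrt(T)) = 0.9801986733 * 0.3265330013 / (9.9100 * 0.2900 * 1.0000000000) = 0.111370

Answer: Gamma = 0.111370


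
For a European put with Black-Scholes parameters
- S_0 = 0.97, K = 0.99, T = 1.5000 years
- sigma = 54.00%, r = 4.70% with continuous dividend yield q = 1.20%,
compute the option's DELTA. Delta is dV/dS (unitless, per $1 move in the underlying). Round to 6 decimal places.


Answer: Delta = -0.345984

Derivation:
d1 = 0.3792038867; d2 = -0.2821583438
phi(d1) = 0.3712660613; exp(-qT) = 0.9821610324; exp(-rT) = 0.9319277395
N(-d1) = 0.3522682328
Delta = -exp(-qT) * N(-d1) = -0.9821610324 * 0.3522682328 = -0.345984


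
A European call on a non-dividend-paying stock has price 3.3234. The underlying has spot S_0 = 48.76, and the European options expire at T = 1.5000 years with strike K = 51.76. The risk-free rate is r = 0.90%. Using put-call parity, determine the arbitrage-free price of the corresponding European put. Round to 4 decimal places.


Answer: Put price = 5.6293

Derivation:
Put-call parity: C - P = S_0 * exp(-qT) - K * exp(-rT).
S_0 * exp(-qT) = 48.7600 * 1.00000000 = 48.76000000
K * exp(-rT) = 51.7600 * 0.98659072 = 51.06593548
P = C - S*exp(-qT) + K*exp(-rT)
P = 3.3234 - 48.76000000 + 51.06593548 = 5.6293


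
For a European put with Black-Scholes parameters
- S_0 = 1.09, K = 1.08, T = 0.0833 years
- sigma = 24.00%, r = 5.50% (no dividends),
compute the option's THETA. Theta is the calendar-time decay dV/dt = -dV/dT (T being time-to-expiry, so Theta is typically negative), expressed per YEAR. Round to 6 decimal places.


Answer: Theta = -0.150223

Derivation:
d1 = 0.2338331452; d2 = 0.1645649706
phi(d1) = 0.3881833486; exp(-qT) = 1.0000000000; exp(-rT) = 0.9954289791
Theta = -S*exp(-qT)*phi(d1)*sigma/(2*sqrt(T)) + r*K*exp(-rT)*N(-d2) - q*S*exp(-qT)*N(-d1)
N(-d1) = 0.4075572583; N(-d2) = 0.4346432023; sqrt(T) = 0.2886173938
Term 1 = -1.0900 * 1.0000000000 * 0.3881833486 * 0.2400 / (2 * 0.2886173938) = -0.1759228068
Term 2 = 0.0550 * 1.0800 * 0.9954289791 * 0.4346432023 = 0.0256997925
Term 3 = 0 (no dividend yield, q = 0)
Theta = -0.1759228068 + (0.0256997925) + (0.0000000000) = -0.150223


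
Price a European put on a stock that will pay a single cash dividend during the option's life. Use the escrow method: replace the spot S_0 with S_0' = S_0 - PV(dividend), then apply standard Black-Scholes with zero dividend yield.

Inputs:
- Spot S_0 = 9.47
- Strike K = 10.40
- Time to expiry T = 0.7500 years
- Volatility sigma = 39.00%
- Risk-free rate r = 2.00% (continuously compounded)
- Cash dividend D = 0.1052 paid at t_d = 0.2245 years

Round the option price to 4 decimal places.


Answer: Price = 1.8006

Derivation:
PV(D) = D * exp(-r * t_d) = 0.1052 * 0.99552006 = 0.10472871
S_0' = S_0 - PV(D) = 9.4700 - 0.10472871 = 9.36527129
d1 = (ln(S_0'/K) + (r + sigma^2/2)*T) / (sigma*sqrt(T)) = -0.09699485
d2 = d1 - sigma*sqrt(T) = -0.43474476
exp(-rT) = 0.98511194
N(-d1) = 0.53863476; N(-d2) = 0.66812615
P = K * exp(-rT) * N(-d2) - S_0' * N(-d1) = 10.4000 * 0.98511194 * 0.66812615 - 9.36527129 * 0.53863476 = 1.8006


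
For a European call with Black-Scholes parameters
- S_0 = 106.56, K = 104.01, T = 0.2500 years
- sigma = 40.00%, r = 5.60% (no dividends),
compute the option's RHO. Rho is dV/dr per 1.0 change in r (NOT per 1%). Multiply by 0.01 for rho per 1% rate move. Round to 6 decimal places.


Answer: Rho = 13.751160

Derivation:
d1 = 0.2911057921; d2 = 0.0911057921
phi(d1) = 0.3823916919; exp(-qT) = 1.0000000000; exp(-rT) = 0.9860975443
N(d2) = 0.5362957348
Rho = K*T*exp(-rT)*N(d2) = 104.0100 * 0.2500 * 0.9860975443 * 0.5362957348 = 13.751160


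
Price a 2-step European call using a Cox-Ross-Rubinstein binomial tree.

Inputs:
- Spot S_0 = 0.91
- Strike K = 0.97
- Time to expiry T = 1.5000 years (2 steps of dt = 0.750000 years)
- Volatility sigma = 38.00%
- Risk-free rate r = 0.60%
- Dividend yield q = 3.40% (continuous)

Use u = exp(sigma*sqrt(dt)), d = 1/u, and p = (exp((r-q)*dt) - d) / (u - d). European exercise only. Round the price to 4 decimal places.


Answer: Price = V(0,0) = 0.1172

Derivation:
dt = T/N = 0.750000
u = exp(sigma*sqrt(dt)) = 1.389702; d = 1/u = 0.719579
p = (exp((r-q)*dt) - d) / (u - d) = 0.387451
Discount per step: exp(-r*dt) = 0.995510
Stock lattice S(k, i) with i counting down-moves:
  k=0: S(0,0) = 0.9100
  k=1: S(1,0) = 1.2646; S(1,1) = 0.6548
  k=2: S(2,0) = 1.7575; S(2,1) = 0.9100; S(2,2) = 0.4712
Terminal payoffs V(N, i) = max(S_T - K, 0):
  V(2,0) = 0.787458; V(2,1) = 0.000000; V(2,2) = 0.000000
Backward induction: V(k, i) = exp(-r*dt) * [p * V(k+1, i) + (1-p) * V(k+1, i+1)].
  V(1,0) = exp(-r*dt) * [p*0.787458 + (1-p)*0.000000] = 0.303732
  V(1,1) = exp(-r*dt) * [p*0.000000 + (1-p)*0.000000] = 0.000000
  V(0,0) = exp(-r*dt) * [p*0.303732 + (1-p)*0.000000] = 0.117153


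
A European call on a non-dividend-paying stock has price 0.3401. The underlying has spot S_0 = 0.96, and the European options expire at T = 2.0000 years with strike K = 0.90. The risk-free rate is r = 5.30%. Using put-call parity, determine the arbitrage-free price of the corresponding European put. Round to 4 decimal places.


Answer: Put price = 0.1896

Derivation:
Put-call parity: C - P = S_0 * exp(-qT) - K * exp(-rT).
S_0 * exp(-qT) = 0.9600 * 1.00000000 = 0.96000000
K * exp(-rT) = 0.9000 * 0.89942465 = 0.80948218
P = C - S*exp(-qT) + K*exp(-rT)
P = 0.3401 - 0.96000000 + 0.80948218 = 0.1896


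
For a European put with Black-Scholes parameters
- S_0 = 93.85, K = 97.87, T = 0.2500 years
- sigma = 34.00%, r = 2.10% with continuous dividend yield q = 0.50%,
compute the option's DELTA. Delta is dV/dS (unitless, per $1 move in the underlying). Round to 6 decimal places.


d1 = -0.1381900259; d2 = -0.3081900259
phi(d1) = 0.3951512109; exp(-qT) = 0.9987507809; exp(-rT) = 0.9947637572
N(-d1) = 0.5549548812
Delta = -exp(-qT) * N(-d1) = -0.9987507809 * 0.5549548812 = -0.554262

Answer: Delta = -0.554262


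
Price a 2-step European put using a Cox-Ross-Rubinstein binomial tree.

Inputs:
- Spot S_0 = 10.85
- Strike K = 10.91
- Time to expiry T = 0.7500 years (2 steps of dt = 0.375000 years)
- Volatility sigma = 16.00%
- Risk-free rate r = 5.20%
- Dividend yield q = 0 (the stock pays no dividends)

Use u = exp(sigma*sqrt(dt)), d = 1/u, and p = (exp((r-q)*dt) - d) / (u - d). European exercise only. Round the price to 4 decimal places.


dt = T/N = 0.375000
u = exp(sigma*sqrt(dt)) = 1.102940; d = 1/u = 0.906667
p = (exp((r-q)*dt) - d) / (u - d) = 0.575851
Discount per step: exp(-r*dt) = 0.980689
Stock lattice S(k, i) with i counting down-moves:
  k=0: S(0,0) = 10.8500
  k=1: S(1,0) = 11.9669; S(1,1) = 9.8373
  k=2: S(2,0) = 13.1988; S(2,1) = 10.8500; S(2,2) = 8.9192
Terminal payoffs V(N, i) = max(K - S_T, 0):
  V(2,0) = 0.000000; V(2,1) = 0.060000; V(2,2) = 1.990803
Backward induction: V(k, i) = exp(-r*dt) * [p * V(k+1, i) + (1-p) * V(k+1, i+1)].
  V(1,0) = exp(-r*dt) * [p*0.000000 + (1-p)*0.060000] = 0.024957
  V(1,1) = exp(-r*dt) * [p*0.060000 + (1-p)*1.990803] = 0.861974
  V(0,0) = exp(-r*dt) * [p*0.024957 + (1-p)*0.861974] = 0.372639

Answer: Price = V(0,0) = 0.3726


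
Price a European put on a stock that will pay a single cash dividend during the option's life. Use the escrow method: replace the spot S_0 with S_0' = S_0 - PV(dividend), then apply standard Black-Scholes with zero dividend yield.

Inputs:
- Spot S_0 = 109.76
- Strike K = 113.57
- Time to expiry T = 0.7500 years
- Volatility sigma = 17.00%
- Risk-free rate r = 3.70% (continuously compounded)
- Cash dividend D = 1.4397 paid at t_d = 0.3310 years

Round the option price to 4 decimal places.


PV(D) = D * exp(-r * t_d) = 1.4397 * 0.98782769 = 1.42217552
S_0' = S_0 - PV(D) = 109.7600 - 1.42217552 = 108.33782448
d1 = (ln(S_0'/K) + (r + sigma^2/2)*T) / (sigma*sqrt(T)) = -0.05826169
d2 = d1 - sigma*sqrt(T) = -0.20548601
exp(-rT) = 0.97263149
N(-d1) = 0.52322991; N(-d2) = 0.58140379
P = K * exp(-rT) * N(-d2) - S_0' * N(-d1) = 113.5700 * 0.97263149 * 0.58140379 - 108.33782448 * 0.52322991 = 7.5373

Answer: Price = 7.5373


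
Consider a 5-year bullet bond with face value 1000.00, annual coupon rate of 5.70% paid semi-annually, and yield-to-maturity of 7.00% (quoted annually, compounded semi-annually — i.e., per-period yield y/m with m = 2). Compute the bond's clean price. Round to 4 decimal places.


Coupon per period c = face * coupon_rate / m = 28.500000
Periods per year m = 2; per-period yield y/m = 0.035000
Number of cashflows N = 10
Cashflows (t years, CF_t, discount factor 1/(1+y/m)^(m*t), PV):
  t = 0.5000: CF_t = 28.500000, DF = 0.966184, PV = 27.536232
  t = 1.0000: CF_t = 28.500000, DF = 0.933511, PV = 26.605055
  t = 1.5000: CF_t = 28.500000, DF = 0.901943, PV = 25.705367
  t = 2.0000: CF_t = 28.500000, DF = 0.871442, PV = 24.836103
  t = 2.5000: CF_t = 28.500000, DF = 0.841973, PV = 23.996235
  t = 3.0000: CF_t = 28.500000, DF = 0.813501, PV = 23.184768
  t = 3.5000: CF_t = 28.500000, DF = 0.785991, PV = 22.400742
  t = 4.0000: CF_t = 28.500000, DF = 0.759412, PV = 21.643229
  t = 4.5000: CF_t = 28.500000, DF = 0.733731, PV = 20.911333
  t = 5.0000: CF_t = 1028.500000, DF = 0.708919, PV = 729.123000
Price P = sum_t PV_t = 945.942065

Answer: Price = 945.9421


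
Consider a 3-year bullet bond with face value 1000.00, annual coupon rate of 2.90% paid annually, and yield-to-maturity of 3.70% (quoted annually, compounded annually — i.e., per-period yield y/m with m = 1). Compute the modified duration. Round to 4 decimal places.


Answer: Modified duration = 2.8112

Derivation:
Coupon per period c = face * coupon_rate / m = 29.000000
Periods per year m = 1; per-period yield y/m = 0.037000
Number of cashflows N = 3
Cashflows (t years, CF_t, discount factor 1/(1+y/m)^(m*t), PV):
  t = 1.0000: CF_t = 29.000000, DF = 0.964320, PV = 27.965284
  t = 2.0000: CF_t = 29.000000, DF = 0.929913, PV = 26.967487
  t = 3.0000: CF_t = 1029.000000, DF = 0.896734, PV = 922.739486
Price P = sum_t PV_t = 977.672258
First compute Macaulay numerator sum_t t * PV_t:
  t * PV_t at t = 1.0000: 27.965284
  t * PV_t at t = 2.0000: 53.934975
  t * PV_t at t = 3.0000: 2768.218459
Macaulay duration D = 2850.118719 / 977.672258 = 2.915209
Modified duration = D / (1 + y/m) = 2.915209 / (1 + 0.037000) = 2.811195


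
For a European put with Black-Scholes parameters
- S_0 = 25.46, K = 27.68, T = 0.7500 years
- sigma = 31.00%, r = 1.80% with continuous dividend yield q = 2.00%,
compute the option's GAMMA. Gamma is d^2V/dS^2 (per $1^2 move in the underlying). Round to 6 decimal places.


d1 = -0.1827557118; d2 = -0.4512235870
phi(d1) = 0.3923353351; exp(-qT) = 0.9851119396; exp(-rT) = 0.9865907163
Gamma = exp(-qT) * phi(d1) / (S * sigma * sqrt(T)) = 0.9851119396 * 0.3923353351 / (25.4600 * 0.3100 * 0.8660254038) = 0.056545

Answer: Gamma = 0.056545


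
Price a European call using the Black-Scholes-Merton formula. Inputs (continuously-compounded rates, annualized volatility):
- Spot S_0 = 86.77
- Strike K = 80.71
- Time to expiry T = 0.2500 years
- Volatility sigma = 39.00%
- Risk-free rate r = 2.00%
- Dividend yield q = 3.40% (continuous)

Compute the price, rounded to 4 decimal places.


d1 = (ln(S/K) + (r - q + 0.5*sigma^2) * T) / (sigma * sqrt(T)) = 0.45082542
d2 = d1 - sigma * sqrt(T) = 0.25582542
exp(-rT) = 0.99501248; exp(-qT) = 0.99153602
C = S_0 * exp(-qT) * N(d1) - K * exp(-rT) * N(d2)
N(d1) = 0.67394231; N(d2) = 0.60095718
C = 86.7700 * 0.99153602 * 0.67394231 - 80.7100 * 0.99501248 * 0.60095718 = 9.7217

Answer: Price = 9.7217


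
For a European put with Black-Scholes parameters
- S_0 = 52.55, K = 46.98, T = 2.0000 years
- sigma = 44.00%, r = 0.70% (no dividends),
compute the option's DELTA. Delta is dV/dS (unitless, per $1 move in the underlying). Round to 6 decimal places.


Answer: Delta = -0.303736

Derivation:
d1 = 0.5136859463; d2 = -0.1085680212
phi(d1) = 0.3496316319; exp(-qT) = 1.0000000000; exp(-rT) = 0.9860975443
N(-d1) = 0.3037357896
Delta = -exp(-qT) * N(-d1) = -1.0000000000 * 0.3037357896 = -0.303736


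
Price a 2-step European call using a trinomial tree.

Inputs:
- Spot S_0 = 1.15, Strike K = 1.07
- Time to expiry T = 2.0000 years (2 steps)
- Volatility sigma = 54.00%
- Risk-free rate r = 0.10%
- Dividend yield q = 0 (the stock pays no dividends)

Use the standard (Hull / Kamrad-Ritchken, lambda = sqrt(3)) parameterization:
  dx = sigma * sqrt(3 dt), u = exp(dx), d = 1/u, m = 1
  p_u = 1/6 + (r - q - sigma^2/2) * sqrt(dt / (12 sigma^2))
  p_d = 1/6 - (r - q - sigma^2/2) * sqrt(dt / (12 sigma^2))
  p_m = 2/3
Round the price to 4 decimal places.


dt = T/N = 1.000000; dx = sigma*sqrt(3*dt) = 0.935307
u = exp(dx) = 2.547997; d = 1/u = 0.392465
p_u = 0.089259, p_m = 0.666667, p_d = 0.244074
Discount per step: exp(-r*dt) = 0.999000
Stock lattice S(k, j) with j the centered position index:
  k=0: S(0,+0) = 1.1500
  k=1: S(1,-1) = 0.4513; S(1,+0) = 1.1500; S(1,+1) = 2.9302
  k=2: S(2,-2) = 0.1771; S(2,-1) = 0.4513; S(2,+0) = 1.1500; S(2,+1) = 2.9302; S(2,+2) = 7.4661
Terminal payoffs V(N, j) = max(S_T - K, 0):
  V(2,-2) = 0.000000; V(2,-1) = 0.000000; V(2,+0) = 0.080000; V(2,+1) = 1.860196; V(2,+2) = 6.396130
Backward induction: V(k, j) = exp(-r*dt) * [p_u * V(k+1, j+1) + p_m * V(k+1, j) + p_d * V(k+1, j-1)]
  V(1,-1) = exp(-r*dt) * [p_u*0.080000 + p_m*0.000000 + p_d*0.000000] = 0.007134
  V(1,+0) = exp(-r*dt) * [p_u*1.860196 + p_m*0.080000 + p_d*0.000000] = 0.219153
  V(1,+1) = exp(-r*dt) * [p_u*6.396130 + p_m*1.860196 + p_d*0.080000] = 1.828739
  V(0,+0) = exp(-r*dt) * [p_u*1.828739 + p_m*0.219153 + p_d*0.007134] = 0.310764

Answer: Price = V(0,0) = 0.3108


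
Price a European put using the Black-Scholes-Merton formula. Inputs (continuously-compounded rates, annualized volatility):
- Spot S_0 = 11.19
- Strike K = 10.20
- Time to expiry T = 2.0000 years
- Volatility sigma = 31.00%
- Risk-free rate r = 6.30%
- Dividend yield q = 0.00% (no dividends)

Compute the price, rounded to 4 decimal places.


d1 = (ln(S/K) + (r - q + 0.5*sigma^2) * T) / (sigma * sqrt(T)) = 0.71790225
d2 = d1 - sigma * sqrt(T) = 0.27949605
exp(-rT) = 0.88161485; exp(-qT) = 1.00000000
P = K * exp(-rT) * N(-d2) - S_0 * exp(-qT) * N(-d1)
N(-d1) = 0.23640878; N(-d2) = 0.38993208
P = 10.2000 * 0.88161485 * 0.38993208 - 11.1900 * 1.00000000 * 0.23640878 = 0.8610

Answer: Price = 0.8610


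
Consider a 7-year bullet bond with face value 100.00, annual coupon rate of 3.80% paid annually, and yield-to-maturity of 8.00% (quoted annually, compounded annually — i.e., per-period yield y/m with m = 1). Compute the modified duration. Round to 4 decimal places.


Answer: Modified duration = 5.7063

Derivation:
Coupon per period c = face * coupon_rate / m = 3.800000
Periods per year m = 1; per-period yield y/m = 0.080000
Number of cashflows N = 7
Cashflows (t years, CF_t, discount factor 1/(1+y/m)^(m*t), PV):
  t = 1.0000: CF_t = 3.800000, DF = 0.925926, PV = 3.518519
  t = 2.0000: CF_t = 3.800000, DF = 0.857339, PV = 3.257888
  t = 3.0000: CF_t = 3.800000, DF = 0.793832, PV = 3.016563
  t = 4.0000: CF_t = 3.800000, DF = 0.735030, PV = 2.793113
  t = 5.0000: CF_t = 3.800000, DF = 0.680583, PV = 2.586216
  t = 6.0000: CF_t = 3.800000, DF = 0.630170, PV = 2.394645
  t = 7.0000: CF_t = 103.800000, DF = 0.583490, PV = 60.566303
Price P = sum_t PV_t = 78.133246
First compute Macaulay numerator sum_t t * PV_t:
  t * PV_t at t = 1.0000: 3.518519
  t * PV_t at t = 2.0000: 6.515775
  t * PV_t at t = 3.0000: 9.049688
  t * PV_t at t = 4.0000: 11.172454
  t * PV_t at t = 5.0000: 12.931081
  t * PV_t at t = 6.0000: 14.367867
  t * PV_t at t = 7.0000: 423.964121
Macaulay duration D = 481.519504 / 78.133246 = 6.162799
Modified duration = D / (1 + y/m) = 6.162799 / (1 + 0.080000) = 5.706296


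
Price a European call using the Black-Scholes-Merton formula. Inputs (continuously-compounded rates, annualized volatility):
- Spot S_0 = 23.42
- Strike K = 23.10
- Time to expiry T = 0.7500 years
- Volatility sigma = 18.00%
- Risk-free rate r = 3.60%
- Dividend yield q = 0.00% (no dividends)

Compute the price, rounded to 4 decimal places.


Answer: Price = 1.9420

Derivation:
d1 = (ln(S/K) + (r - q + 0.5*sigma^2) * T) / (sigma * sqrt(T)) = 0.33940331
d2 = d1 - sigma * sqrt(T) = 0.18351874
exp(-rT) = 0.97336124; exp(-qT) = 1.00000000
C = S_0 * exp(-qT) * N(d1) - K * exp(-rT) * N(d2)
N(d1) = 0.63284704; N(d2) = 0.57280449
C = 23.4200 * 1.00000000 * 0.63284704 - 23.1000 * 0.97336124 * 0.57280449 = 1.9420


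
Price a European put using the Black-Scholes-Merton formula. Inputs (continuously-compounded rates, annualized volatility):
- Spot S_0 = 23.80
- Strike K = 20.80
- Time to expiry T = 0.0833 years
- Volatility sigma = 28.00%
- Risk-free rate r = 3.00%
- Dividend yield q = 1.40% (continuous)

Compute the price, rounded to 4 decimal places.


Answer: Price = 0.0341

Derivation:
d1 = (ln(S/K) + (r - q + 0.5*sigma^2) * T) / (sigma * sqrt(T)) = 1.72411589
d2 = d1 - sigma * sqrt(T) = 1.64330302
exp(-rT) = 0.99750412; exp(-qT) = 0.99883448
P = K * exp(-rT) * N(-d2) - S_0 * exp(-qT) * N(-d1)
N(-d1) = 0.04234346; N(-d2) = 0.05016013
P = 20.8000 * 0.99750412 * 0.05016013 - 23.8000 * 0.99883448 * 0.04234346 = 0.0341
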